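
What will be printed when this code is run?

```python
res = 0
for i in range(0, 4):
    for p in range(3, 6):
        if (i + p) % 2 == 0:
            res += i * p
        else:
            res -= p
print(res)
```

i=0,p=3: odd sum, res = 0-3 = -3
i=0,p=4: even sum, res = (-3)+0 = -3
i=0,p=5: odd sum, res = (-3)-5 = -8
i=1,p=3: even sum, res = (-8)+3 = -5
i=1,p=4: odd sum, res = (-5)-4 = -9
i=1,p=5: even sum, res = (-9)+5 = -4
i=2,p=3: odd sum, res = (-4)-3 = -7
i=2,p=4: even sum, res = (-7)+8 = 1
i=2,p=5: odd sum, res = 1-5 = -4
i=3,p=3: even sum, res = (-4)+9 = 5
i=3,p=4: odd sum, res = 5-4 = 1
i=3,p=5: even sum, res = 1+15 = 16

16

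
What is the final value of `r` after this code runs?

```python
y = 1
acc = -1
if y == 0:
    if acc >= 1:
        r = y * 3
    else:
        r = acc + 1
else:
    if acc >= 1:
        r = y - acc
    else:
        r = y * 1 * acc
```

-1

y=1, acc=-1
y == 0 is False; acc >= 1 is False
→ r = y * 1 * acc = -1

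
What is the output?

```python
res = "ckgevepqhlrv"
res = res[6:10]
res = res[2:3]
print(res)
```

h

slice [6:10] → 'pqhl'
slice [2:3] → 'h'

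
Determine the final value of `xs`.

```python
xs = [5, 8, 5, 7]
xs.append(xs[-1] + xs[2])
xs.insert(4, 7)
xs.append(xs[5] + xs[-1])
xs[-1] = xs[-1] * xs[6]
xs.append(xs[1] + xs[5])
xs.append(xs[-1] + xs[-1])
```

append xs[-1]+xs[2] = 7+5 = 12 → [5, 8, 5, 7, 12]
insert 7 at 4 → [5, 8, 5, 7, 7, 12]
append xs[5]+xs[-1] = 12+12 = 24 → [5, 8, 5, 7, 7, 12, 24]
xs[-1] = xs[-1]*xs[6] = 24*24 = 576 → [5, 8, 5, 7, 7, 12, 576]
append xs[1]+xs[5] = 8+12 = 20 → [5, 8, 5, 7, 7, 12, 576, 20]
append xs[-1]+xs[-1] = 20+20 = 40 → [5, 8, 5, 7, 7, 12, 576, 20, 40]

[5, 8, 5, 7, 7, 12, 576, 20, 40]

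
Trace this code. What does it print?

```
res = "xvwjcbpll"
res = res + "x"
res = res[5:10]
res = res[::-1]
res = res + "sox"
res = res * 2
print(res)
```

+ 'x' → 'xvwjcbpllx'
slice [5:10] → 'bpllx'
reverse → 'xllpb'
+ 'sox' → 'xllpbsox'
repeat ×2 → 'xllpbsoxxllpbsox'

xllpbsoxxllpbsox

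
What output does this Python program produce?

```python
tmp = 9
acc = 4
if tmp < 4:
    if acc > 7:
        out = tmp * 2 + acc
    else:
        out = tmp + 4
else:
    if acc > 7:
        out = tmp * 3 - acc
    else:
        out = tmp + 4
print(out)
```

13

tmp=9, acc=4
tmp < 4 is False; acc > 7 is False
→ out = tmp + 4 = 13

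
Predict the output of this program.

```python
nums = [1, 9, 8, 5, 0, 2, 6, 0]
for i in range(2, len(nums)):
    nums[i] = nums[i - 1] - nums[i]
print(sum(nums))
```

i=2: nums[2] = 9-8 = 1 → [1, 9, 1, 5, 0, 2, 6, 0]
i=3: nums[3] = 1-5 = -4 → [1, 9, 1, -4, 0, 2, 6, 0]
i=4: nums[4] = (-4)-0 = -4 → [1, 9, 1, -4, -4, 2, 6, 0]
i=5: nums[5] = (-4)-2 = -6 → [1, 9, 1, -4, -4, -6, 6, 0]
i=6: nums[6] = (-6)-6 = -12 → [1, 9, 1, -4, -4, -6, -12, 0]
i=7: nums[7] = (-12)-0 = -12 → [1, 9, 1, -4, -4, -6, -12, -12]
sum = -27

-27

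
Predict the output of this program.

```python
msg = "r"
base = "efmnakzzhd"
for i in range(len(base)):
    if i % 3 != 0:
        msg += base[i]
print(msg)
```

i=0: skip
i=1: add 'f' → 'rf'
i=2: add 'm' → 'rfm'
i=3: skip
i=4: add 'a' → 'rfma'
i=5: add 'k' → 'rfmak'
i=6: skip
i=7: add 'z' → 'rfmakz'
i=8: add 'h' → 'rfmakzh'
i=9: skip

rfmakzh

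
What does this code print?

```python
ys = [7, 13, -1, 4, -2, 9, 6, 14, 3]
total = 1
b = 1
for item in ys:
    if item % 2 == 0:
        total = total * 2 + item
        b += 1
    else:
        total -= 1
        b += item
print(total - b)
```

-23

item=7: not even, total = 1-1 = 0; b=8
item=13: not even, total = 0-1 = -1; b=21
item=-1: not even, total = (-1)-1 = -2; b=20
item=4: even, total = (-2)*2+4 = 0; b=21
item=-2: even, total = 0*2+(-2) = -2; b=22
item=9: not even, total = (-2)-1 = -3; b=31
item=6: even, total = (-3)*2+6 = 0; b=32
item=14: even, total = 0*2+14 = 14; b=33
item=3: not even, total = 14-1 = 13; b=36
total-b = 13-36 = -23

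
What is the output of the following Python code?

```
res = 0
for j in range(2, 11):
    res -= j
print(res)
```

-54

j=2: res = 0-2 = -2
j=3: res = (-2)-3 = -5
j=4: res = (-5)-4 = -9
j=5: res = (-9)-5 = -14
j=6: res = (-14)-6 = -20
j=7: res = (-20)-7 = -27
j=8: res = (-27)-8 = -35
j=9: res = (-35)-9 = -44
j=10: res = (-44)-10 = -54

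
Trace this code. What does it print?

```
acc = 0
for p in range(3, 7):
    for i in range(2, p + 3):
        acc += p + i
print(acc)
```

200

p=3,i=2: acc = 0+5 = 5
p=3,i=3: acc = 5+6 = 11
p=3,i=4: acc = 11+7 = 18
p=3,i=5: acc = 18+8 = 26
p=4,i=2: acc = 26+6 = 32
p=4,i=3: acc = 32+7 = 39
p=4,i=4: acc = 39+8 = 47
p=4,i=5: acc = 47+9 = 56
p=4,i=6: acc = 56+10 = 66
p=5,i=2: acc = 66+7 = 73
p=5,i=3: acc = 73+8 = 81
p=5,i=4: acc = 81+9 = 90
p=5,i=5: acc = 90+10 = 100
p=5,i=6: acc = 100+11 = 111
p=5,i=7: acc = 111+12 = 123
p=6,i=2: acc = 123+8 = 131
p=6,i=3: acc = 131+9 = 140
p=6,i=4: acc = 140+10 = 150
p=6,i=5: acc = 150+11 = 161
p=6,i=6: acc = 161+12 = 173
p=6,i=7: acc = 173+13 = 186
p=6,i=8: acc = 186+14 = 200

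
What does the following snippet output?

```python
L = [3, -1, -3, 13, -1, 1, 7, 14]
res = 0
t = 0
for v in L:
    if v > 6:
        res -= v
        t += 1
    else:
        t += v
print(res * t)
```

v=3: not >6; t=3
v=-1: not >6; t=2
v=-3: not >6; t=-1
v=13: >6, res = 0-13 = -13; t=0
v=-1: not >6; t=-1
v=1: not >6; t=0
v=7: >6, res = (-13)-7 = -20; t=1
v=14: >6, res = (-20)-14 = -34; t=2
res*t = (-34)*2 = -68

-68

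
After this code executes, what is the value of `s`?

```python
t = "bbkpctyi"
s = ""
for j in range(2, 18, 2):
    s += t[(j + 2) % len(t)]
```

j=2: add t[4]='c' → 'c'
j=4: add t[6]='y' → 'cy'
j=6: add t[0]='b' → 'cyb'
j=8: add t[2]='k' → 'cybk'
j=10: add t[4]='c' → 'cybkc'
j=12: add t[6]='y' → 'cybkcy'
j=14: add t[0]='b' → 'cybkcyb'
j=16: add t[2]='k' → 'cybkcybk'

'cybkcybk'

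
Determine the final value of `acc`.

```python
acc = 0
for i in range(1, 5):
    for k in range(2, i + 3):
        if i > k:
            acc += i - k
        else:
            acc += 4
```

48

i=1,k=2: not 1>2, acc = 0+4 = 4
i=1,k=3: not 1>3, acc = 4+4 = 8
i=2,k=2: not 2>2, acc = 8+4 = 12
i=2,k=3: not 2>3, acc = 12+4 = 16
i=2,k=4: not 2>4, acc = 16+4 = 20
i=3,k=2: 3>2, acc = 20+1 = 21
i=3,k=3: not 3>3, acc = 21+4 = 25
i=3,k=4: not 3>4, acc = 25+4 = 29
i=3,k=5: not 3>5, acc = 29+4 = 33
i=4,k=2: 4>2, acc = 33+2 = 35
i=4,k=3: 4>3, acc = 35+1 = 36
i=4,k=4: not 4>4, acc = 36+4 = 40
i=4,k=5: not 4>5, acc = 40+4 = 44
i=4,k=6: not 4>6, acc = 44+4 = 48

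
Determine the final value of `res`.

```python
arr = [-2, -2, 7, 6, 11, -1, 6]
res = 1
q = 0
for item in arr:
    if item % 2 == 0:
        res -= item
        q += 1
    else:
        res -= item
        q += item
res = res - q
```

item=-2: even, res = 1-(-2) = 3; q=1
item=-2: even, res = 3-(-2) = 5; q=2
item=7: not even, res = 5-7 = -2; q=9
item=6: even, res = (-2)-6 = -8; q=10
item=11: not even, res = (-8)-11 = -19; q=21
item=-1: not even, res = (-19)-(-1) = -18; q=20
item=6: even, res = (-18)-6 = -24; q=21
res-q = (-24)-21 = -45

-45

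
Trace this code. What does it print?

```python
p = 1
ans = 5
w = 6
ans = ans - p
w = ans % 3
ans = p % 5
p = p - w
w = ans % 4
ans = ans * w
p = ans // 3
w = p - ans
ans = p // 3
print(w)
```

ans = 5-1 = 4
w = 4%3 = 1
ans = 1%5 = 1
p = 1-1 = 0
w = 1%4 = 1
ans = 1*1 = 1
p = 1//3 = 0
w = 0-1 = -1
ans = 0//3 = 0

-1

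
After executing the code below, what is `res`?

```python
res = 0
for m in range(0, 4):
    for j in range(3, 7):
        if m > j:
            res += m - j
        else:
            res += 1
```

m=0,j=3: not 0>3, res = 0+1 = 1
m=0,j=4: not 0>4, res = 1+1 = 2
m=0,j=5: not 0>5, res = 2+1 = 3
m=0,j=6: not 0>6, res = 3+1 = 4
m=1,j=3: not 1>3, res = 4+1 = 5
m=1,j=4: not 1>4, res = 5+1 = 6
m=1,j=5: not 1>5, res = 6+1 = 7
m=1,j=6: not 1>6, res = 7+1 = 8
m=2,j=3: not 2>3, res = 8+1 = 9
m=2,j=4: not 2>4, res = 9+1 = 10
m=2,j=5: not 2>5, res = 10+1 = 11
m=2,j=6: not 2>6, res = 11+1 = 12
m=3,j=3: not 3>3, res = 12+1 = 13
m=3,j=4: not 3>4, res = 13+1 = 14
m=3,j=5: not 3>5, res = 14+1 = 15
m=3,j=6: not 3>6, res = 15+1 = 16

16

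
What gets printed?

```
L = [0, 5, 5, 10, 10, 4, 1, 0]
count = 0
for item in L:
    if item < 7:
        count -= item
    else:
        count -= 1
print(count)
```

item=0: <7, count = 0-0 = 0
item=5: <7, count = 0-5 = -5
item=5: <7, count = (-5)-5 = -10
item=10: not <7, count = (-10)-1 = -11
item=10: not <7, count = (-11)-1 = -12
item=4: <7, count = (-12)-4 = -16
item=1: <7, count = (-16)-1 = -17
item=0: <7, count = (-17)-0 = -17

-17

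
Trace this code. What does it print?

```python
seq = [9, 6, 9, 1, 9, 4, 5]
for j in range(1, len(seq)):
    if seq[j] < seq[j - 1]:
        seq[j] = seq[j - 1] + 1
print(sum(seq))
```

j=1: 6<9, seq[1] = 9+1 = 10 → [9, 10, 9, 1, 9, 4, 5]
j=2: 9<10, seq[2] = 10+1 = 11 → [9, 10, 11, 1, 9, 4, 5]
j=3: 1<11, seq[3] = 11+1 = 12 → [9, 10, 11, 12, 9, 4, 5]
j=4: 9<12, seq[4] = 12+1 = 13 → [9, 10, 11, 12, 13, 4, 5]
j=5: 4<13, seq[5] = 13+1 = 14 → [9, 10, 11, 12, 13, 14, 5]
j=6: 5<14, seq[6] = 14+1 = 15 → [9, 10, 11, 12, 13, 14, 15]
sum = 84

84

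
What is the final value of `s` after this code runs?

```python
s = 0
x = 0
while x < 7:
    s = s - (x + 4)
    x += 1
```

x=0: s = 0-4 = -4
x=1: s = (-4)-5 = -9
x=2: s = (-9)-6 = -15
x=3: s = (-15)-7 = -22
x=4: s = (-22)-8 = -30
x=5: s = (-30)-9 = -39
x=6: s = (-39)-10 = -49

-49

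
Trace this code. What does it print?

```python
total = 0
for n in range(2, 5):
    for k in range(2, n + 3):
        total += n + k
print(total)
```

n=2,k=2: total = 0+4 = 4
n=2,k=3: total = 4+5 = 9
n=2,k=4: total = 9+6 = 15
n=3,k=2: total = 15+5 = 20
n=3,k=3: total = 20+6 = 26
n=3,k=4: total = 26+7 = 33
n=3,k=5: total = 33+8 = 41
n=4,k=2: total = 41+6 = 47
n=4,k=3: total = 47+7 = 54
n=4,k=4: total = 54+8 = 62
n=4,k=5: total = 62+9 = 71
n=4,k=6: total = 71+10 = 81

81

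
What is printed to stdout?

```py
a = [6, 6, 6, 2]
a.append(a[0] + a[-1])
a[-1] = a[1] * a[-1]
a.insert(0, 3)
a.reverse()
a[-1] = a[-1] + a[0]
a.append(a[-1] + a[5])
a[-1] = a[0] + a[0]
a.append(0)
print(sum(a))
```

append a[0]+a[-1] = 6+2 = 8 → [6, 6, 6, 2, 8]
a[-1] = a[1]*a[-1] = 6*8 = 48 → [6, 6, 6, 2, 48]
insert 3 at 0 → [3, 6, 6, 6, 2, 48]
reverse → [48, 2, 6, 6, 6, 3]
a[-1] = a[-1]+a[0] = 3+48 = 51 → [48, 2, 6, 6, 6, 51]
append a[-1]+a[5] = 51+51 = 102 → [48, 2, 6, 6, 6, 51, 102]
a[-1] = a[0]+a[0] = 48+48 = 96 → [48, 2, 6, 6, 6, 51, 96]
append 0 → [48, 2, 6, 6, 6, 51, 96, 0]
sum = 215

215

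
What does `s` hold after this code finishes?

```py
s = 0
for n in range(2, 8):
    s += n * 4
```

n=2: s = 0+2*4 = 8
n=3: s = 8+3*4 = 20
n=4: s = 20+4*4 = 36
n=5: s = 36+5*4 = 56
n=6: s = 56+6*4 = 80
n=7: s = 80+7*4 = 108

108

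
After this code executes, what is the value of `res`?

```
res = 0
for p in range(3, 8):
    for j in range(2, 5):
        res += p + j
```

120

p=3,j=2: res = 0+5 = 5
p=3,j=3: res = 5+6 = 11
p=3,j=4: res = 11+7 = 18
p=4,j=2: res = 18+6 = 24
p=4,j=3: res = 24+7 = 31
p=4,j=4: res = 31+8 = 39
p=5,j=2: res = 39+7 = 46
p=5,j=3: res = 46+8 = 54
p=5,j=4: res = 54+9 = 63
p=6,j=2: res = 63+8 = 71
p=6,j=3: res = 71+9 = 80
p=6,j=4: res = 80+10 = 90
p=7,j=2: res = 90+9 = 99
p=7,j=3: res = 99+10 = 109
p=7,j=4: res = 109+11 = 120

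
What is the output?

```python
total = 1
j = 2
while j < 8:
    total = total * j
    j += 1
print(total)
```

j=2: total = 1*2 = 2
j=3: total = 2*3 = 6
j=4: total = 6*4 = 24
j=5: total = 24*5 = 120
j=6: total = 120*6 = 720
j=7: total = 720*7 = 5040

5040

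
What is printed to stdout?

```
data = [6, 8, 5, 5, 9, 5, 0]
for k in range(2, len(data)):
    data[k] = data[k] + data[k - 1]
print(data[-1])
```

32

k=2: data[2] = 5+8 = 13 → [6, 8, 13, 5, 9, 5, 0]
k=3: data[3] = 5+13 = 18 → [6, 8, 13, 18, 9, 5, 0]
k=4: data[4] = 9+18 = 27 → [6, 8, 13, 18, 27, 5, 0]
k=5: data[5] = 5+27 = 32 → [6, 8, 13, 18, 27, 32, 0]
k=6: data[6] = 0+32 = 32 → [6, 8, 13, 18, 27, 32, 32]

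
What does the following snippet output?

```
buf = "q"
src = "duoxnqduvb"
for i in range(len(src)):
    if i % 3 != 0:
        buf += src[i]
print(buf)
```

i=0: skip
i=1: add 'u' → 'qu'
i=2: add 'o' → 'quo'
i=3: skip
i=4: add 'n' → 'quon'
i=5: add 'q' → 'quonq'
i=6: skip
i=7: add 'u' → 'quonqu'
i=8: add 'v' → 'quonquv'
i=9: skip

quonquv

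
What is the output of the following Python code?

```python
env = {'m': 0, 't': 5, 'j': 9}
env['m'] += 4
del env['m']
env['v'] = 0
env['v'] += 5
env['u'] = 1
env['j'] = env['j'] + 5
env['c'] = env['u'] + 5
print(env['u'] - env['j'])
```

-13

env['m'] = 0+4 = 4 → {'m': 4, 't': 5, 'j': 9}
del 'm' → {'t': 5, 'j': 9}
env['v'] = 0 → {'t': 5, 'j': 9, 'v': 0}
env['v'] = 0+5 = 5 → {'t': 5, 'j': 9, 'v': 5}
env['u'] = 1 → {'t': 5, 'j': 9, 'v': 5, 'u': 1}
env['j'] = env['j']+5 = 14 → {'t': 5, 'j': 14, 'v': 5, 'u': 1}
env['c'] = env['u']+5 = 6 → {'t': 5, 'j': 14, 'v': 5, 'u': 1, 'c': 6}
env['u']-env['j'] = 1-14 = -13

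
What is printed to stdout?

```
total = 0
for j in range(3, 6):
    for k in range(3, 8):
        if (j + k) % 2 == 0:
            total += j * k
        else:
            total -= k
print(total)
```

125

j=3,k=3: even sum, total = 0+9 = 9
j=3,k=4: odd sum, total = 9-4 = 5
j=3,k=5: even sum, total = 5+15 = 20
j=3,k=6: odd sum, total = 20-6 = 14
j=3,k=7: even sum, total = 14+21 = 35
j=4,k=3: odd sum, total = 35-3 = 32
j=4,k=4: even sum, total = 32+16 = 48
j=4,k=5: odd sum, total = 48-5 = 43
j=4,k=6: even sum, total = 43+24 = 67
j=4,k=7: odd sum, total = 67-7 = 60
j=5,k=3: even sum, total = 60+15 = 75
j=5,k=4: odd sum, total = 75-4 = 71
j=5,k=5: even sum, total = 71+25 = 96
j=5,k=6: odd sum, total = 96-6 = 90
j=5,k=7: even sum, total = 90+35 = 125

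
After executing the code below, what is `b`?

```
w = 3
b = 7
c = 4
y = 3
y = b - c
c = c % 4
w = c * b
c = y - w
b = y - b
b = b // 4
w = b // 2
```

y = 7-4 = 3
c = 4%4 = 0
w = 0*7 = 0
c = 3-0 = 3
b = 3-7 = -4
b = (-4)//4 = -1
w = (-1)//2 = -1

-1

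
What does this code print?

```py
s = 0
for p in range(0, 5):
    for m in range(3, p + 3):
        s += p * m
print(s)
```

p=1,m=3: s = 0+3 = 3
p=2,m=3: s = 3+6 = 9
p=2,m=4: s = 9+8 = 17
p=3,m=3: s = 17+9 = 26
p=3,m=4: s = 26+12 = 38
p=3,m=5: s = 38+15 = 53
p=4,m=3: s = 53+12 = 65
p=4,m=4: s = 65+16 = 81
p=4,m=5: s = 81+20 = 101
p=4,m=6: s = 101+24 = 125

125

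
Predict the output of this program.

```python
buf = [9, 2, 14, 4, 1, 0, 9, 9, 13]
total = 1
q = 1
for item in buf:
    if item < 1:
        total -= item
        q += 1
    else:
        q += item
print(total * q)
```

63

item=9: not <1; q=10
item=2: not <1; q=12
item=14: not <1; q=26
item=4: not <1; q=30
item=1: not <1; q=31
item=0: <1, total = 1-0 = 1; q=32
item=9: not <1; q=41
item=9: not <1; q=50
item=13: not <1; q=63
total*q = 1*63 = 63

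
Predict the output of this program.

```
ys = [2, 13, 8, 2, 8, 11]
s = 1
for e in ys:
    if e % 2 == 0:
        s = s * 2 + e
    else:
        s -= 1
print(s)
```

e=2: even, s = 1*2+2 = 4
e=13: not even, s = 4-1 = 3
e=8: even, s = 3*2+8 = 14
e=2: even, s = 14*2+2 = 30
e=8: even, s = 30*2+8 = 68
e=11: not even, s = 68-1 = 67

67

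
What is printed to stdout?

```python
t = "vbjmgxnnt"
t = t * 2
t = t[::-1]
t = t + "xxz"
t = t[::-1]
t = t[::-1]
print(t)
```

tnnxgmjbvtnnxgmjbvxxz

repeat ×2 → 'vbjmgxnntvbjmgxnnt'
reverse → 'tnnxgmjbvtnnxgmjbv'
+ 'xxz' → 'tnnxgmjbvtnnxgmjbvxxz'
reverse → 'zxxvbjmgxnntvbjmgxnnt'
reverse → 'tnnxgmjbvtnnxgmjbvxxz'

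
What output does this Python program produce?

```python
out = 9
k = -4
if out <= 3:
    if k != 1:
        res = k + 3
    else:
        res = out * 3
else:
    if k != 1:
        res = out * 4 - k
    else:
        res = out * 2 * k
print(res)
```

40

out=9, k=-4
out <= 3 is False; k != 1 is True
→ res = out * 4 - k = 40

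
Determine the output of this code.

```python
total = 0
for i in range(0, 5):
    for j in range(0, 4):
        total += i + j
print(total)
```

70

i=0,j=0: total = 0+0 = 0
i=0,j=1: total = 0+1 = 1
i=0,j=2: total = 1+2 = 3
i=0,j=3: total = 3+3 = 6
i=1,j=0: total = 6+1 = 7
i=1,j=1: total = 7+2 = 9
i=1,j=2: total = 9+3 = 12
i=1,j=3: total = 12+4 = 16
i=2,j=0: total = 16+2 = 18
i=2,j=1: total = 18+3 = 21
i=2,j=2: total = 21+4 = 25
i=2,j=3: total = 25+5 = 30
i=3,j=0: total = 30+3 = 33
i=3,j=1: total = 33+4 = 37
i=3,j=2: total = 37+5 = 42
i=3,j=3: total = 42+6 = 48
i=4,j=0: total = 48+4 = 52
i=4,j=1: total = 52+5 = 57
i=4,j=2: total = 57+6 = 63
i=4,j=3: total = 63+7 = 70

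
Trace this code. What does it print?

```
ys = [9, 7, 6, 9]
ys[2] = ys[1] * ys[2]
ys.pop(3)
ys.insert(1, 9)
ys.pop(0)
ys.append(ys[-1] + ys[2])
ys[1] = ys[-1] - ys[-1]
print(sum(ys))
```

ys[2] = ys[1]*ys[2] = 7*6 = 42 → [9, 7, 42, 9]
pop(3) removes 9 → [9, 7, 42]
insert 9 at 1 → [9, 9, 7, 42]
pop(0) removes 9 → [9, 7, 42]
append ys[-1]+ys[2] = 42+42 = 84 → [9, 7, 42, 84]
ys[1] = ys[-1]-ys[-1] = 84-84 = 0 → [9, 0, 42, 84]
sum = 135

135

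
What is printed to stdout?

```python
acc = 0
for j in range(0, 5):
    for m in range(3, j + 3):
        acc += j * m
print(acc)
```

125

j=1,m=3: acc = 0+3 = 3
j=2,m=3: acc = 3+6 = 9
j=2,m=4: acc = 9+8 = 17
j=3,m=3: acc = 17+9 = 26
j=3,m=4: acc = 26+12 = 38
j=3,m=5: acc = 38+15 = 53
j=4,m=3: acc = 53+12 = 65
j=4,m=4: acc = 65+16 = 81
j=4,m=5: acc = 81+20 = 101
j=4,m=6: acc = 101+24 = 125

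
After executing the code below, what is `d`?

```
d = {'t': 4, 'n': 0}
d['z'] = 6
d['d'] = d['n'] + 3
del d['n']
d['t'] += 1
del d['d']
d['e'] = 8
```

d['z'] = 6 → {'t': 4, 'n': 0, 'z': 6}
d['d'] = d['n']+3 = 3 → {'t': 4, 'n': 0, 'z': 6, 'd': 3}
del 'n' → {'t': 4, 'z': 6, 'd': 3}
d['t'] = 4+1 = 5 → {'t': 5, 'z': 6, 'd': 3}
del 'd' → {'t': 5, 'z': 6}
d['e'] = 8 → {'t': 5, 'z': 6, 'e': 8}

{'t': 5, 'z': 6, 'e': 8}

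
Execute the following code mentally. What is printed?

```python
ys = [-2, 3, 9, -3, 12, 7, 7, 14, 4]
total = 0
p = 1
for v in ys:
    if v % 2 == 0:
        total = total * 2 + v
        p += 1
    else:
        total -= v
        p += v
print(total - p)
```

-92

v=-2: even, total = 0*2+(-2) = -2; p=2
v=3: not even, total = (-2)-3 = -5; p=5
v=9: not even, total = (-5)-9 = -14; p=14
v=-3: not even, total = (-14)-(-3) = -11; p=11
v=12: even, total = (-11)*2+12 = -10; p=12
v=7: not even, total = (-10)-7 = -17; p=19
v=7: not even, total = (-17)-7 = -24; p=26
v=14: even, total = (-24)*2+14 = -34; p=27
v=4: even, total = (-34)*2+4 = -64; p=28
total-p = (-64)-28 = -92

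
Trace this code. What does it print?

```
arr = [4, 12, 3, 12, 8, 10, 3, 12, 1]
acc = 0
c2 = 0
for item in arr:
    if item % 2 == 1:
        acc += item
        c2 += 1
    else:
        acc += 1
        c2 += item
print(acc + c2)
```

74

item=4: not odd, acc = 0+1 = 1; c2=4
item=12: not odd, acc = 1+1 = 2; c2=16
item=3: odd, acc = 2+3 = 5; c2=17
item=12: not odd, acc = 5+1 = 6; c2=29
item=8: not odd, acc = 6+1 = 7; c2=37
item=10: not odd, acc = 7+1 = 8; c2=47
item=3: odd, acc = 8+3 = 11; c2=48
item=12: not odd, acc = 11+1 = 12; c2=60
item=1: odd, acc = 12+1 = 13; c2=61
acc+c2 = 13+61 = 74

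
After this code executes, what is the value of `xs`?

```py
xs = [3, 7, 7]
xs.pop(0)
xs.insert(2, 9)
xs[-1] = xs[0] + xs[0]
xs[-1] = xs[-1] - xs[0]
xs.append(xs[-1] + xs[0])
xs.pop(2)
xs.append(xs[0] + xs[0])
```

pop(0) removes 3 → [7, 7]
insert 9 at 2 → [7, 7, 9]
xs[-1] = xs[0]+xs[0] = 7+7 = 14 → [7, 7, 14]
xs[-1] = xs[-1]-xs[0] = 14-7 = 7 → [7, 7, 7]
append xs[-1]+xs[0] = 7+7 = 14 → [7, 7, 7, 14]
pop(2) removes 7 → [7, 7, 14]
append xs[0]+xs[0] = 7+7 = 14 → [7, 7, 14, 14]

[7, 7, 14, 14]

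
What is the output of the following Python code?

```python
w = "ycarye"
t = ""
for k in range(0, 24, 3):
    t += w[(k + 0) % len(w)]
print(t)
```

k=0: add w[0]='y' → 'y'
k=3: add w[3]='r' → 'yr'
k=6: add w[0]='y' → 'yry'
k=9: add w[3]='r' → 'yryr'
k=12: add w[0]='y' → 'yryry'
k=15: add w[3]='r' → 'yryryr'
k=18: add w[0]='y' → 'yryryry'
k=21: add w[3]='r' → 'yryryryr'

yryryryr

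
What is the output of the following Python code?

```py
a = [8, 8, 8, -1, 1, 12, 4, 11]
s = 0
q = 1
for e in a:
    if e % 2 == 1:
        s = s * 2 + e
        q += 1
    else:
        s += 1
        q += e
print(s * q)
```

e=8: not odd, s = 0+1 = 1; q=9
e=8: not odd, s = 1+1 = 2; q=17
e=8: not odd, s = 2+1 = 3; q=25
e=-1: odd, s = 3*2+(-1) = 5; q=26
e=1: odd, s = 5*2+1 = 11; q=27
e=12: not odd, s = 11+1 = 12; q=39
e=4: not odd, s = 12+1 = 13; q=43
e=11: odd, s = 13*2+11 = 37; q=44
s*q = 37*44 = 1628

1628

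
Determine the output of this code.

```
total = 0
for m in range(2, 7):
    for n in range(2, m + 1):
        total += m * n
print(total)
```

245

m=2,n=2: total = 0+4 = 4
m=3,n=2: total = 4+6 = 10
m=3,n=3: total = 10+9 = 19
m=4,n=2: total = 19+8 = 27
m=4,n=3: total = 27+12 = 39
m=4,n=4: total = 39+16 = 55
m=5,n=2: total = 55+10 = 65
m=5,n=3: total = 65+15 = 80
m=5,n=4: total = 80+20 = 100
m=5,n=5: total = 100+25 = 125
m=6,n=2: total = 125+12 = 137
m=6,n=3: total = 137+18 = 155
m=6,n=4: total = 155+24 = 179
m=6,n=5: total = 179+30 = 209
m=6,n=6: total = 209+36 = 245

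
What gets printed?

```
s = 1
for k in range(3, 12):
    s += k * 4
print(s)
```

253

k=3: s = 1+3*4 = 13
k=4: s = 13+4*4 = 29
k=5: s = 29+5*4 = 49
k=6: s = 49+6*4 = 73
k=7: s = 73+7*4 = 101
k=8: s = 101+8*4 = 133
k=9: s = 133+9*4 = 169
k=10: s = 169+10*4 = 209
k=11: s = 209+11*4 = 253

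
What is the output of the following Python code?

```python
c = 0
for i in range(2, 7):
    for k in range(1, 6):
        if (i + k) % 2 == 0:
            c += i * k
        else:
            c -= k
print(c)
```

i=2,k=1: odd sum, c = 0-1 = -1
i=2,k=2: even sum, c = (-1)+4 = 3
i=2,k=3: odd sum, c = 3-3 = 0
i=2,k=4: even sum, c = 0+8 = 8
i=2,k=5: odd sum, c = 8-5 = 3
i=3,k=1: even sum, c = 3+3 = 6
i=3,k=2: odd sum, c = 6-2 = 4
i=3,k=3: even sum, c = 4+9 = 13
i=3,k=4: odd sum, c = 13-4 = 9
i=3,k=5: even sum, c = 9+15 = 24
i=4,k=1: odd sum, c = 24-1 = 23
i=4,k=2: even sum, c = 23+8 = 31
i=4,k=3: odd sum, c = 31-3 = 28
i=4,k=4: even sum, c = 28+16 = 44
i=4,k=5: odd sum, c = 44-5 = 39
i=5,k=1: even sum, c = 39+5 = 44
i=5,k=2: odd sum, c = 44-2 = 42
i=5,k=3: even sum, c = 42+15 = 57
i=5,k=4: odd sum, c = 57-4 = 53
i=5,k=5: even sum, c = 53+25 = 78
i=6,k=1: odd sum, c = 78-1 = 77
i=6,k=2: even sum, c = 77+12 = 89
i=6,k=3: odd sum, c = 89-3 = 86
i=6,k=4: even sum, c = 86+24 = 110
i=6,k=5: odd sum, c = 110-5 = 105

105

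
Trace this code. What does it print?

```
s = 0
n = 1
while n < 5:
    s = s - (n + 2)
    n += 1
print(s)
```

-18

n=1: s = 0-3 = -3
n=2: s = (-3)-4 = -7
n=3: s = (-7)-5 = -12
n=4: s = (-12)-6 = -18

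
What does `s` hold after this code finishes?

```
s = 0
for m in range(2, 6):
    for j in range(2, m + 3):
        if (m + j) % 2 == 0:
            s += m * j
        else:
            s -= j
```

m=2,j=2: even sum, s = 0+4 = 4
m=2,j=3: odd sum, s = 4-3 = 1
m=2,j=4: even sum, s = 1+8 = 9
m=3,j=2: odd sum, s = 9-2 = 7
m=3,j=3: even sum, s = 7+9 = 16
m=3,j=4: odd sum, s = 16-4 = 12
m=3,j=5: even sum, s = 12+15 = 27
m=4,j=2: even sum, s = 27+8 = 35
m=4,j=3: odd sum, s = 35-3 = 32
m=4,j=4: even sum, s = 32+16 = 48
m=4,j=5: odd sum, s = 48-5 = 43
m=4,j=6: even sum, s = 43+24 = 67
m=5,j=2: odd sum, s = 67-2 = 65
m=5,j=3: even sum, s = 65+15 = 80
m=5,j=4: odd sum, s = 80-4 = 76
m=5,j=5: even sum, s = 76+25 = 101
m=5,j=6: odd sum, s = 101-6 = 95
m=5,j=7: even sum, s = 95+35 = 130

130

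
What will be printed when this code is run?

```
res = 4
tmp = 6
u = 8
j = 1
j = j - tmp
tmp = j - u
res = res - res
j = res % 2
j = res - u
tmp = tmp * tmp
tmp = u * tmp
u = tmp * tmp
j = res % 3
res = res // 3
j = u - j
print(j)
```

j = 1-6 = -5
tmp = (-5)-8 = -13
res = 4-4 = 0
j = 0%2 = 0
j = 0-8 = -8
tmp = (-13)*(-13) = 169
tmp = 8*169 = 1352
u = 1352*1352 = 1827904
j = 0%3 = 0
res = 0//3 = 0
j = 1827904-0 = 1827904

1827904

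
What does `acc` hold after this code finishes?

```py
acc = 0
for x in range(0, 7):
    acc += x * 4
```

x=0: acc = 0+0*4 = 0
x=1: acc = 0+1*4 = 4
x=2: acc = 4+2*4 = 12
x=3: acc = 12+3*4 = 24
x=4: acc = 24+4*4 = 40
x=5: acc = 40+5*4 = 60
x=6: acc = 60+6*4 = 84

84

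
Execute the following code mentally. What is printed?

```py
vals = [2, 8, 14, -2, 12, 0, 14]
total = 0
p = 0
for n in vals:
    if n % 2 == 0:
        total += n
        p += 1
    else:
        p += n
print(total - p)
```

41

n=2: even, total = 0+2 = 2; p=1
n=8: even, total = 2+8 = 10; p=2
n=14: even, total = 10+14 = 24; p=3
n=-2: even, total = 24+(-2) = 22; p=4
n=12: even, total = 22+12 = 34; p=5
n=0: even, total = 34+0 = 34; p=6
n=14: even, total = 34+14 = 48; p=7
total-p = 48-7 = 41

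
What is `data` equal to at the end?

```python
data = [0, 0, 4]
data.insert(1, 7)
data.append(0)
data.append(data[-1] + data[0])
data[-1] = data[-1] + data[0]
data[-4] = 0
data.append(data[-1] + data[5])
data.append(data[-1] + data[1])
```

insert 7 at 1 → [0, 7, 0, 4]
append 0 → [0, 7, 0, 4, 0]
append data[-1]+data[0] = 0+0 = 0 → [0, 7, 0, 4, 0, 0]
data[-1] = data[-1]+data[0] = 0+0 = 0 → [0, 7, 0, 4, 0, 0]
data[-4] = 0 → [0, 7, 0, 4, 0, 0]
append data[-1]+data[5] = 0+0 = 0 → [0, 7, 0, 4, 0, 0, 0]
append data[-1]+data[1] = 0+7 = 7 → [0, 7, 0, 4, 0, 0, 0, 7]

[0, 7, 0, 4, 0, 0, 0, 7]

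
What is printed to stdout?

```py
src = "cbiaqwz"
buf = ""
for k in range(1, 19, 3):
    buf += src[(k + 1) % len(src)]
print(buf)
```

k=1: add src[2]='i' → 'i'
k=4: add src[5]='w' → 'iw'
k=7: add src[1]='b' → 'iwb'
k=10: add src[4]='q' → 'iwbq'
k=13: add src[0]='c' → 'iwbqc'
k=16: add src[3]='a' → 'iwbqca'

iwbqca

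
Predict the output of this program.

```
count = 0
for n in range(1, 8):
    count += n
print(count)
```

28

n=1: count = 0+1 = 1
n=2: count = 1+2 = 3
n=3: count = 3+3 = 6
n=4: count = 6+4 = 10
n=5: count = 10+5 = 15
n=6: count = 15+6 = 21
n=7: count = 21+7 = 28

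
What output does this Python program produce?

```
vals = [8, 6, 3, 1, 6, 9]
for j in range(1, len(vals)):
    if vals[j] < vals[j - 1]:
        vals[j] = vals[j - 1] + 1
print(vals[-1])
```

j=1: 6<8, vals[1] = 8+1 = 9 → [8, 9, 3, 1, 6, 9]
j=2: 3<9, vals[2] = 9+1 = 10 → [8, 9, 10, 1, 6, 9]
j=3: 1<10, vals[3] = 10+1 = 11 → [8, 9, 10, 11, 6, 9]
j=4: 6<11, vals[4] = 11+1 = 12 → [8, 9, 10, 11, 12, 9]
j=5: 9<12, vals[5] = 12+1 = 13 → [8, 9, 10, 11, 12, 13]

13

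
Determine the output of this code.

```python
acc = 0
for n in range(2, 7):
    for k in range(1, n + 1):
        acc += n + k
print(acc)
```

145

n=2,k=1: acc = 0+3 = 3
n=2,k=2: acc = 3+4 = 7
n=3,k=1: acc = 7+4 = 11
n=3,k=2: acc = 11+5 = 16
n=3,k=3: acc = 16+6 = 22
n=4,k=1: acc = 22+5 = 27
n=4,k=2: acc = 27+6 = 33
n=4,k=3: acc = 33+7 = 40
n=4,k=4: acc = 40+8 = 48
n=5,k=1: acc = 48+6 = 54
n=5,k=2: acc = 54+7 = 61
n=5,k=3: acc = 61+8 = 69
n=5,k=4: acc = 69+9 = 78
n=5,k=5: acc = 78+10 = 88
n=6,k=1: acc = 88+7 = 95
n=6,k=2: acc = 95+8 = 103
n=6,k=3: acc = 103+9 = 112
n=6,k=4: acc = 112+10 = 122
n=6,k=5: acc = 122+11 = 133
n=6,k=6: acc = 133+12 = 145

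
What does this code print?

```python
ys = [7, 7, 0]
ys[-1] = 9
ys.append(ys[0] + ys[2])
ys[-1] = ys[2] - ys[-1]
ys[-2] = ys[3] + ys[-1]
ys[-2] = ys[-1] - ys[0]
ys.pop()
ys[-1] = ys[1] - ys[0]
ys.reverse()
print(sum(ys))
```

ys[-1] = 9 → [7, 7, 9]
append ys[0]+ys[2] = 7+9 = 16 → [7, 7, 9, 16]
ys[-1] = ys[2]-ys[-1] = 9-16 = -7 → [7, 7, 9, -7]
ys[-2] = ys[3]+ys[-1] = (-7)+(-7) = -14 → [7, 7, -14, -7]
ys[-2] = ys[-1]-ys[0] = (-7)-7 = -14 → [7, 7, -14, -7]
pop() removes -7 → [7, 7, -14]
ys[-1] = ys[1]-ys[0] = 7-7 = 0 → [7, 7, 0]
reverse → [0, 7, 7]
sum = 14

14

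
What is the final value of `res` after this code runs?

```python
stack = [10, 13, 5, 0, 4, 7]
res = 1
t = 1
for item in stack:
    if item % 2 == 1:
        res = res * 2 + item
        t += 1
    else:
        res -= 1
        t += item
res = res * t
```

1170

item=10: not odd, res = 1-1 = 0; t=11
item=13: odd, res = 0*2+13 = 13; t=12
item=5: odd, res = 13*2+5 = 31; t=13
item=0: not odd, res = 31-1 = 30; t=13
item=4: not odd, res = 30-1 = 29; t=17
item=7: odd, res = 29*2+7 = 65; t=18
res*t = 65*18 = 1170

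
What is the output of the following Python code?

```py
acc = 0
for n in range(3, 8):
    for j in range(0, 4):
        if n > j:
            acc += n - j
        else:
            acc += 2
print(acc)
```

n=3,j=0: 3>0, acc = 0+3 = 3
n=3,j=1: 3>1, acc = 3+2 = 5
n=3,j=2: 3>2, acc = 5+1 = 6
n=3,j=3: not 3>3, acc = 6+2 = 8
n=4,j=0: 4>0, acc = 8+4 = 12
n=4,j=1: 4>1, acc = 12+3 = 15
n=4,j=2: 4>2, acc = 15+2 = 17
n=4,j=3: 4>3, acc = 17+1 = 18
n=5,j=0: 5>0, acc = 18+5 = 23
n=5,j=1: 5>1, acc = 23+4 = 27
n=5,j=2: 5>2, acc = 27+3 = 30
n=5,j=3: 5>3, acc = 30+2 = 32
n=6,j=0: 6>0, acc = 32+6 = 38
n=6,j=1: 6>1, acc = 38+5 = 43
n=6,j=2: 6>2, acc = 43+4 = 47
n=6,j=3: 6>3, acc = 47+3 = 50
n=7,j=0: 7>0, acc = 50+7 = 57
n=7,j=1: 7>1, acc = 57+6 = 63
n=7,j=2: 7>2, acc = 63+5 = 68
n=7,j=3: 7>3, acc = 68+4 = 72

72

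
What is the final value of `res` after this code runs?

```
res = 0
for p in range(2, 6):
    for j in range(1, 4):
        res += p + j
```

p=2,j=1: res = 0+3 = 3
p=2,j=2: res = 3+4 = 7
p=2,j=3: res = 7+5 = 12
p=3,j=1: res = 12+4 = 16
p=3,j=2: res = 16+5 = 21
p=3,j=3: res = 21+6 = 27
p=4,j=1: res = 27+5 = 32
p=4,j=2: res = 32+6 = 38
p=4,j=3: res = 38+7 = 45
p=5,j=1: res = 45+6 = 51
p=5,j=2: res = 51+7 = 58
p=5,j=3: res = 58+8 = 66

66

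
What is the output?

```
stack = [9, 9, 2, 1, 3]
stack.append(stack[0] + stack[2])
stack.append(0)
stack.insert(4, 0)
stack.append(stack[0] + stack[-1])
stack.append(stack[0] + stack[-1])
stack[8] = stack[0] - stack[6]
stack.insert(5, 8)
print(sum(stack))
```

append stack[0]+stack[2] = 9+2 = 11 → [9, 9, 2, 1, 3, 11]
append 0 → [9, 9, 2, 1, 3, 11, 0]
insert 0 at 4 → [9, 9, 2, 1, 0, 3, 11, 0]
append stack[0]+stack[-1] = 9+0 = 9 → [9, 9, 2, 1, 0, 3, 11, 0, 9]
append stack[0]+stack[-1] = 9+9 = 18 → [9, 9, 2, 1, 0, 3, 11, 0, 9, 18]
stack[8] = stack[0]-stack[6] = 9-11 = -2 → [9, 9, 2, 1, 0, 3, 11, 0, -2, 18]
insert 8 at 5 → [9, 9, 2, 1, 0, 8, 3, 11, 0, -2, 18]
sum = 59

59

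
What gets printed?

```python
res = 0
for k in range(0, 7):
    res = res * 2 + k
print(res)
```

120

k=0: res = 0*2+0 = 0
k=1: res = 0*2+1 = 1
k=2: res = 1*2+2 = 4
k=3: res = 4*2+3 = 11
k=4: res = 11*2+4 = 26
k=5: res = 26*2+5 = 57
k=6: res = 57*2+6 = 120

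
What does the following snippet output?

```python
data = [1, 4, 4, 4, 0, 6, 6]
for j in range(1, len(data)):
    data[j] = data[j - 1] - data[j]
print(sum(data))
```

j=1: data[1] = 1-4 = -3 → [1, -3, 4, 4, 0, 6, 6]
j=2: data[2] = (-3)-4 = -7 → [1, -3, -7, 4, 0, 6, 6]
j=3: data[3] = (-7)-4 = -11 → [1, -3, -7, -11, 0, 6, 6]
j=4: data[4] = (-11)-0 = -11 → [1, -3, -7, -11, -11, 6, 6]
j=5: data[5] = (-11)-6 = -17 → [1, -3, -7, -11, -11, -17, 6]
j=6: data[6] = (-17)-6 = -23 → [1, -3, -7, -11, -11, -17, -23]
sum = -71

-71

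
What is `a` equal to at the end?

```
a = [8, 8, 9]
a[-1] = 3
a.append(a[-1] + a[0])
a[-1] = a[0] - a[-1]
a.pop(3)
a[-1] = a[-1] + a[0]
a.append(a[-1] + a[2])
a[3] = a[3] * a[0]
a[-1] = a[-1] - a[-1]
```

a[-1] = 3 → [8, 8, 3]
append a[-1]+a[0] = 3+8 = 11 → [8, 8, 3, 11]
a[-1] = a[0]-a[-1] = 8-11 = -3 → [8, 8, 3, -3]
pop(3) removes -3 → [8, 8, 3]
a[-1] = a[-1]+a[0] = 3+8 = 11 → [8, 8, 11]
append a[-1]+a[2] = 11+11 = 22 → [8, 8, 11, 22]
a[3] = a[3]*a[0] = 22*8 = 176 → [8, 8, 11, 176]
a[-1] = a[-1]-a[-1] = 176-176 = 0 → [8, 8, 11, 0]

[8, 8, 11, 0]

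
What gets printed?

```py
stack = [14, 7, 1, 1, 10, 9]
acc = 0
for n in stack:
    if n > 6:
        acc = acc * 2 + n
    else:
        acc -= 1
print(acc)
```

161

n=14: >6, acc = 0*2+14 = 14
n=7: >6, acc = 14*2+7 = 35
n=1: not >6, acc = 35-1 = 34
n=1: not >6, acc = 34-1 = 33
n=10: >6, acc = 33*2+10 = 76
n=9: >6, acc = 76*2+9 = 161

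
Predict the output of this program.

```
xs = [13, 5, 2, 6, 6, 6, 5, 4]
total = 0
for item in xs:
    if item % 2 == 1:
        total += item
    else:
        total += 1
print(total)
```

item=13: odd, total = 0+13 = 13
item=5: odd, total = 13+5 = 18
item=2: not odd, total = 18+1 = 19
item=6: not odd, total = 19+1 = 20
item=6: not odd, total = 20+1 = 21
item=6: not odd, total = 21+1 = 22
item=5: odd, total = 22+5 = 27
item=4: not odd, total = 27+1 = 28

28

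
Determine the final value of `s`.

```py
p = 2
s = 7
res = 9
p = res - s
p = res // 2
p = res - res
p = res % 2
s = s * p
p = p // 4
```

p = 9-7 = 2
p = 9//2 = 4
p = 9-9 = 0
p = 9%2 = 1
s = 7*1 = 7
p = 1//4 = 0

7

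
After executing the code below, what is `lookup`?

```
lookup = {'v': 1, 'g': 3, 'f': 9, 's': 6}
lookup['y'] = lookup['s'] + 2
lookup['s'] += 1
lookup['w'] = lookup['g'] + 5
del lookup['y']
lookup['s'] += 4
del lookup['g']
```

{'v': 1, 'f': 9, 's': 11, 'w': 8}

lookup['y'] = lookup['s']+2 = 8 → {'v': 1, 'g': 3, 'f': 9, 's': 6, 'y': 8}
lookup['s'] = 6+1 = 7 → {'v': 1, 'g': 3, 'f': 9, 's': 7, 'y': 8}
lookup['w'] = lookup['g']+5 = 8 → {'v': 1, 'g': 3, 'f': 9, 's': 7, 'y': 8, 'w': 8}
del 'y' → {'v': 1, 'g': 3, 'f': 9, 's': 7, 'w': 8}
lookup['s'] = 7+4 = 11 → {'v': 1, 'g': 3, 'f': 9, 's': 11, 'w': 8}
del 'g' → {'v': 1, 'f': 9, 's': 11, 'w': 8}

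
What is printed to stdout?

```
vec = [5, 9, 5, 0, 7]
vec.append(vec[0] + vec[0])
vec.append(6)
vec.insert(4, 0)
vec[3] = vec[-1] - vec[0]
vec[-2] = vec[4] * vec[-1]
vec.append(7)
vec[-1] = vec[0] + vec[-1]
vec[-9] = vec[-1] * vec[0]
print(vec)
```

[60, 9, 5, 1, 0, 7, 0, 6, 12]

append vec[0]+vec[0] = 5+5 = 10 → [5, 9, 5, 0, 7, 10]
append 6 → [5, 9, 5, 0, 7, 10, 6]
insert 0 at 4 → [5, 9, 5, 0, 0, 7, 10, 6]
vec[3] = vec[-1]-vec[0] = 6-5 = 1 → [5, 9, 5, 1, 0, 7, 10, 6]
vec[-2] = vec[4]*vec[-1] = 0*6 = 0 → [5, 9, 5, 1, 0, 7, 0, 6]
append 7 → [5, 9, 5, 1, 0, 7, 0, 6, 7]
vec[-1] = vec[0]+vec[-1] = 5+7 = 12 → [5, 9, 5, 1, 0, 7, 0, 6, 12]
vec[-9] = vec[-1]*vec[0] = 12*5 = 60 → [60, 9, 5, 1, 0, 7, 0, 6, 12]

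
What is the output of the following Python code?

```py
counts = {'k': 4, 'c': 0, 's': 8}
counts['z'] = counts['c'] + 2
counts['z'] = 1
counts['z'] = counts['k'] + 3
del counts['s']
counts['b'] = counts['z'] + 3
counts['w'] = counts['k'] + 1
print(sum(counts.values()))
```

counts['z'] = counts['c']+2 = 2 → {'k': 4, 'c': 0, 's': 8, 'z': 2}
counts['z'] = 1 → {'k': 4, 'c': 0, 's': 8, 'z': 1}
counts['z'] = counts['k']+3 = 7 → {'k': 4, 'c': 0, 's': 8, 'z': 7}
del 's' → {'k': 4, 'c': 0, 'z': 7}
counts['b'] = counts['z']+3 = 10 → {'k': 4, 'c': 0, 'z': 7, 'b': 10}
counts['w'] = counts['k']+1 = 5 → {'k': 4, 'c': 0, 'z': 7, 'b': 10, 'w': 5}
sum of values = 26

26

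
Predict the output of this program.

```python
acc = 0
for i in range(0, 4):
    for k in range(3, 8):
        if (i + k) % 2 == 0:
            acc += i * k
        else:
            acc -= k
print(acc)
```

30

i=0,k=3: odd sum, acc = 0-3 = -3
i=0,k=4: even sum, acc = (-3)+0 = -3
i=0,k=5: odd sum, acc = (-3)-5 = -8
i=0,k=6: even sum, acc = (-8)+0 = -8
i=0,k=7: odd sum, acc = (-8)-7 = -15
i=1,k=3: even sum, acc = (-15)+3 = -12
i=1,k=4: odd sum, acc = (-12)-4 = -16
i=1,k=5: even sum, acc = (-16)+5 = -11
i=1,k=6: odd sum, acc = (-11)-6 = -17
i=1,k=7: even sum, acc = (-17)+7 = -10
i=2,k=3: odd sum, acc = (-10)-3 = -13
i=2,k=4: even sum, acc = (-13)+8 = -5
i=2,k=5: odd sum, acc = (-5)-5 = -10
i=2,k=6: even sum, acc = (-10)+12 = 2
i=2,k=7: odd sum, acc = 2-7 = -5
i=3,k=3: even sum, acc = (-5)+9 = 4
i=3,k=4: odd sum, acc = 4-4 = 0
i=3,k=5: even sum, acc = 0+15 = 15
i=3,k=6: odd sum, acc = 15-6 = 9
i=3,k=7: even sum, acc = 9+21 = 30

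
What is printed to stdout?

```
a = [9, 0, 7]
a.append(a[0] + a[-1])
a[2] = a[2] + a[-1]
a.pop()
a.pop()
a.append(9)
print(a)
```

[9, 0, 9]

append a[0]+a[-1] = 9+7 = 16 → [9, 0, 7, 16]
a[2] = a[2]+a[-1] = 7+16 = 23 → [9, 0, 23, 16]
pop() removes 16 → [9, 0, 23]
pop() removes 23 → [9, 0]
append 9 → [9, 0, 9]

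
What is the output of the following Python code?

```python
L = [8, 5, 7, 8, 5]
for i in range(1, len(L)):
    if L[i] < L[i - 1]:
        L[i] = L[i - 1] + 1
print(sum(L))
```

i=1: 5<8, L[1] = 8+1 = 9 → [8, 9, 7, 8, 5]
i=2: 7<9, L[2] = 9+1 = 10 → [8, 9, 10, 8, 5]
i=3: 8<10, L[3] = 10+1 = 11 → [8, 9, 10, 11, 5]
i=4: 5<11, L[4] = 11+1 = 12 → [8, 9, 10, 11, 12]
sum = 50

50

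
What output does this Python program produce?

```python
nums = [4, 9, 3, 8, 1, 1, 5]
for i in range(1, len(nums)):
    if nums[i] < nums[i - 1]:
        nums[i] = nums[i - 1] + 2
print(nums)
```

[4, 9, 11, 13, 15, 17, 19]

i=1: 9>=4, unchanged → [4, 9, 3, 8, 1, 1, 5]
i=2: 3<9, nums[2] = 9+2 = 11 → [4, 9, 11, 8, 1, 1, 5]
i=3: 8<11, nums[3] = 11+2 = 13 → [4, 9, 11, 13, 1, 1, 5]
i=4: 1<13, nums[4] = 13+2 = 15 → [4, 9, 11, 13, 15, 1, 5]
i=5: 1<15, nums[5] = 15+2 = 17 → [4, 9, 11, 13, 15, 17, 5]
i=6: 5<17, nums[6] = 17+2 = 19 → [4, 9, 11, 13, 15, 17, 19]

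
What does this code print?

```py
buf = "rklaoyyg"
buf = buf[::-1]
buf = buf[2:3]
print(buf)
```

reverse → 'gyyoalkr'
slice [2:3] → 'y'

y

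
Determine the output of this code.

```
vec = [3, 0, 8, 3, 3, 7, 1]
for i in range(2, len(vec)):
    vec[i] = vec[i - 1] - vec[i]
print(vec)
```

i=2: vec[2] = 0-8 = -8 → [3, 0, -8, 3, 3, 7, 1]
i=3: vec[3] = (-8)-3 = -11 → [3, 0, -8, -11, 3, 7, 1]
i=4: vec[4] = (-11)-3 = -14 → [3, 0, -8, -11, -14, 7, 1]
i=5: vec[5] = (-14)-7 = -21 → [3, 0, -8, -11, -14, -21, 1]
i=6: vec[6] = (-21)-1 = -22 → [3, 0, -8, -11, -14, -21, -22]

[3, 0, -8, -11, -14, -21, -22]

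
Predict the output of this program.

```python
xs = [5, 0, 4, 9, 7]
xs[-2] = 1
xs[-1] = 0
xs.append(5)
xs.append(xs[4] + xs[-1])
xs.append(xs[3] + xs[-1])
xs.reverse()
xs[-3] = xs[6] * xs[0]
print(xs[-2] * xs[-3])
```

xs[-2] = 1 → [5, 0, 4, 1, 7]
xs[-1] = 0 → [5, 0, 4, 1, 0]
append 5 → [5, 0, 4, 1, 0, 5]
append xs[4]+xs[-1] = 0+5 = 5 → [5, 0, 4, 1, 0, 5, 5]
append xs[3]+xs[-1] = 1+5 = 6 → [5, 0, 4, 1, 0, 5, 5, 6]
reverse → [6, 5, 5, 0, 1, 4, 0, 5]
xs[-3] = xs[6]*xs[0] = 0*6 = 0 → [6, 5, 5, 0, 1, 0, 0, 5]
xs[-2]*xs[-3] = 0*0 = 0

0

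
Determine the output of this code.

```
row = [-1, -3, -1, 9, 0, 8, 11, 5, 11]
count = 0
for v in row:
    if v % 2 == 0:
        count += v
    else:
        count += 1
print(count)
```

v=-1: not even, count = 0+1 = 1
v=-3: not even, count = 1+1 = 2
v=-1: not even, count = 2+1 = 3
v=9: not even, count = 3+1 = 4
v=0: even, count = 4+0 = 4
v=8: even, count = 4+8 = 12
v=11: not even, count = 12+1 = 13
v=5: not even, count = 13+1 = 14
v=11: not even, count = 14+1 = 15

15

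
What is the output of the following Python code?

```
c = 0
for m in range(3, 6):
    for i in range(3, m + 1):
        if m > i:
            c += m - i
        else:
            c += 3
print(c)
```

13

m=3,i=3: not 3>3, c = 0+3 = 3
m=4,i=3: 4>3, c = 3+1 = 4
m=4,i=4: not 4>4, c = 4+3 = 7
m=5,i=3: 5>3, c = 7+2 = 9
m=5,i=4: 5>4, c = 9+1 = 10
m=5,i=5: not 5>5, c = 10+3 = 13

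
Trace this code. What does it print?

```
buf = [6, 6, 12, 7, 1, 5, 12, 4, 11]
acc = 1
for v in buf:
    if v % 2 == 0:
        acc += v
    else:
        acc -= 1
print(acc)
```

37

v=6: even, acc = 1+6 = 7
v=6: even, acc = 7+6 = 13
v=12: even, acc = 13+12 = 25
v=7: not even, acc = 25-1 = 24
v=1: not even, acc = 24-1 = 23
v=5: not even, acc = 23-1 = 22
v=12: even, acc = 22+12 = 34
v=4: even, acc = 34+4 = 38
v=11: not even, acc = 38-1 = 37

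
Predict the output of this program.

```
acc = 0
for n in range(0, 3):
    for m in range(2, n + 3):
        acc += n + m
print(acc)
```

n=0,m=2: acc = 0+2 = 2
n=1,m=2: acc = 2+3 = 5
n=1,m=3: acc = 5+4 = 9
n=2,m=2: acc = 9+4 = 13
n=2,m=3: acc = 13+5 = 18
n=2,m=4: acc = 18+6 = 24

24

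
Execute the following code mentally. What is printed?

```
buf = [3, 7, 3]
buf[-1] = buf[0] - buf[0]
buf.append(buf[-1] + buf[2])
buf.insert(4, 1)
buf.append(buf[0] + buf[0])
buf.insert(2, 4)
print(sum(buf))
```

buf[-1] = buf[0]-buf[0] = 3-3 = 0 → [3, 7, 0]
append buf[-1]+buf[2] = 0+0 = 0 → [3, 7, 0, 0]
insert 1 at 4 → [3, 7, 0, 0, 1]
append buf[0]+buf[0] = 3+3 = 6 → [3, 7, 0, 0, 1, 6]
insert 4 at 2 → [3, 7, 4, 0, 0, 1, 6]
sum = 21

21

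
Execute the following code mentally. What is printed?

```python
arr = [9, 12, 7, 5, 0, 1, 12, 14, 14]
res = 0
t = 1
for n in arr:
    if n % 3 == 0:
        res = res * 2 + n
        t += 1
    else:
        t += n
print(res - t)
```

n=9: %3==0, res = 0*2+9 = 9; t=2
n=12: %3==0, res = 9*2+12 = 30; t=3
n=7: not %3==0; t=10
n=5: not %3==0; t=15
n=0: %3==0, res = 30*2+0 = 60; t=16
n=1: not %3==0; t=17
n=12: %3==0, res = 60*2+12 = 132; t=18
n=14: not %3==0; t=32
n=14: not %3==0; t=46
res-t = 132-46 = 86

86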